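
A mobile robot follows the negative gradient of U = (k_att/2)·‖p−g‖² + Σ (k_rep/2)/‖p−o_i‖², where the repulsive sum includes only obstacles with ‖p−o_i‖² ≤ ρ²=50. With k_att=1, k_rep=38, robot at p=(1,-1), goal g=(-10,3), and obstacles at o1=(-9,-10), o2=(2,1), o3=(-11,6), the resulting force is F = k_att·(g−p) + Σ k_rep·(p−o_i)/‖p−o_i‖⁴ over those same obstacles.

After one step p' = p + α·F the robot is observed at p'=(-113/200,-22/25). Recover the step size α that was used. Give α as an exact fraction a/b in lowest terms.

α = 1/8

F_att = 1·(g−p) = 1·(-11,4) = (-11.0000,4.0000)
o1: d²=181 > ρ²=50 → inactive
o2: d²=5 ≤ ρ²=50; F_rep = 38·(-1,-2)/5² = (-1.5200,-3.0400)
o3: d²=193 > ρ²=50 → inactive
F = F_att + ΣF_rep = (-12.5200,0.9600)
Δp = p'−p = (-1.5650,0.1200); α = Δx/Fx = (-313/200) / (-313/25) = 1/8
check: Δy/Fy = (3/25) / (24/25) = 1/8 ✓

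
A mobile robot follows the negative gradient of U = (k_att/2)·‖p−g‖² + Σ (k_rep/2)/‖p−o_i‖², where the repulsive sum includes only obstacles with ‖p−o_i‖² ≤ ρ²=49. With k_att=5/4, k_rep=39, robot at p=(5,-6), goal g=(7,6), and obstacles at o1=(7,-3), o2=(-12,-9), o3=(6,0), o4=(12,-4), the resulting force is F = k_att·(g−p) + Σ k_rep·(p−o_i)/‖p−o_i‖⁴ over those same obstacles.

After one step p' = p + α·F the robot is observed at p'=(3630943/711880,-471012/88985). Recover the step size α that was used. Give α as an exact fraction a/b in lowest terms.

F_att = 5/4·(g−p) = 5/4·(2,12) = (2.5000,15.0000)
o1: d²=13 ≤ ρ²=49; F_rep = 39·(-2,-3)/13² = (-0.4615,-0.6923)
o2: d²=298 > ρ²=49 → inactive
o3: d²=37 ≤ ρ²=49; F_rep = 39·(-1,-6)/37² = (-0.0285,-0.1709)
o4: d²=53 > ρ²=49 → inactive
F = F_att + ΣF_rep = (2.0100,14.1368)
Δp = p'−p = (0.1005,0.7068); α = Δx/Fx = (71543/711880) / (71543/35594) = 1/20
check: Δy/Fy = (62898/88985) / (251592/17797) = 1/20 ✓

α = 1/20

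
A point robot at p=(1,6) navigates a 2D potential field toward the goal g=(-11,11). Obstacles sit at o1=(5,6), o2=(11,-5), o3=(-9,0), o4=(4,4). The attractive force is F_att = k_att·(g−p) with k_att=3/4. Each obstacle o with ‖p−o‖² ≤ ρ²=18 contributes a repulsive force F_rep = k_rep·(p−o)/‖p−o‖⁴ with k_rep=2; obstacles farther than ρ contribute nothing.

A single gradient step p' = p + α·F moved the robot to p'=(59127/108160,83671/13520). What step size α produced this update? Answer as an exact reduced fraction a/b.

F_att = 3/4·(g−p) = 3/4·(-12,5) = (-9.0000,3.7500)
o1: d²=16 ≤ ρ²=18; F_rep = 2·(-4,0)/16² = (-0.0312,0.0000)
o2: d²=221 > ρ²=18 → inactive
o3: d²=136 > ρ²=18 → inactive
o4: d²=13 ≤ ρ²=18; F_rep = 2·(-3,2)/13² = (-0.0355,0.0237)
F = F_att + ΣF_rep = (-9.0668,3.7737)
Δp = p'−p = (-0.4533,0.1887); α = Δx/Fx = (-49033/108160) / (-49033/5408) = 1/20
check: Δy/Fy = (2551/13520) / (2551/676) = 1/20 ✓

α = 1/20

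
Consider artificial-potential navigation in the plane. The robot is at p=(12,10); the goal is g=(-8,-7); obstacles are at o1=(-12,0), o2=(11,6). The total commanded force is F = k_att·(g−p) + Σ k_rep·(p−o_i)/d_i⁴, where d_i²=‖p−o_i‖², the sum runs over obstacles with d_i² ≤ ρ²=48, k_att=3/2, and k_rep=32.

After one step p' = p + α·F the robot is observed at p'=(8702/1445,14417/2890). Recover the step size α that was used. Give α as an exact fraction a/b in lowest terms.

α = 1/5

F_att = 3/2·(g−p) = 3/2·(-20,-17) = (-30.0000,-25.5000)
o1: d²=676 > ρ²=48 → inactive
o2: d²=17 ≤ ρ²=48; F_rep = 32·(1,4)/17² = (0.1107,0.4429)
F = F_att + ΣF_rep = (-29.8893,-25.0571)
Δp = p'−p = (-5.9779,-5.0114); α = Δx/Fx = (-8638/1445) / (-8638/289) = 1/5
check: Δy/Fy = (-14483/2890) / (-14483/578) = 1/5 ✓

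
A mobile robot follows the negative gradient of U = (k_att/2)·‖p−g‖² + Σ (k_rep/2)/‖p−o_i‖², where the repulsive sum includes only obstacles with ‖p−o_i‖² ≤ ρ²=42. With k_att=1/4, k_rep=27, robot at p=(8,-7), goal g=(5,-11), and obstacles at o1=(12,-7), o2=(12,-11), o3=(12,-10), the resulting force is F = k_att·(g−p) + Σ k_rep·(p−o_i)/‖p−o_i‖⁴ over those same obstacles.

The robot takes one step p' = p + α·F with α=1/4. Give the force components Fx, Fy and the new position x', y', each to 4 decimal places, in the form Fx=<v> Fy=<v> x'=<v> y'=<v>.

Fx=-1.4501 Fy=-0.7649 x'=7.6375 y'=-7.1912

F_att = 1/4·(g−p) = 1/4·(-3,-4) = (-0.7500,-1.0000)
o1: d²=16 ≤ ρ²=42; F_rep = 27·(-4,0)/16² = (-0.4219,0.0000)
o2: d²=32 ≤ ρ²=42; F_rep = 27·(-4,4)/32² = (-0.1055,0.1055)
o3: d²=25 ≤ ρ²=42; F_rep = 27·(-4,3)/25² = (-0.1728,0.1296)
F = F_att + ΣF_rep = (-1.4501,-0.7649)
p' = p + 1/4·F = (7.6375,-7.1912)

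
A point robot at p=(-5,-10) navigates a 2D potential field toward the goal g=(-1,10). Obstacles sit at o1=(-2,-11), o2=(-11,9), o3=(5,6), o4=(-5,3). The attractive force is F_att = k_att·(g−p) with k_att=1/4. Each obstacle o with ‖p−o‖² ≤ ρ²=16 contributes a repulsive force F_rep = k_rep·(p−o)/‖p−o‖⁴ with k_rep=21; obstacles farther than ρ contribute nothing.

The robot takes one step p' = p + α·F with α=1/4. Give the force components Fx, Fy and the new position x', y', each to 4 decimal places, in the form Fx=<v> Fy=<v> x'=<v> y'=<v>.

Fx=0.3700 Fy=5.2100 x'=-4.9075 y'=-8.6975

F_att = 1/4·(g−p) = 1/4·(4,20) = (1.0000,5.0000)
o1: d²=10 ≤ ρ²=16; F_rep = 21·(-3,1)/10² = (-0.6300,0.2100)
o2: d²=397 > ρ²=16 → inactive
o3: d²=356 > ρ²=16 → inactive
o4: d²=169 > ρ²=16 → inactive
F = F_att + ΣF_rep = (0.3700,5.2100)
p' = p + 1/4·F = (-4.9075,-8.6975)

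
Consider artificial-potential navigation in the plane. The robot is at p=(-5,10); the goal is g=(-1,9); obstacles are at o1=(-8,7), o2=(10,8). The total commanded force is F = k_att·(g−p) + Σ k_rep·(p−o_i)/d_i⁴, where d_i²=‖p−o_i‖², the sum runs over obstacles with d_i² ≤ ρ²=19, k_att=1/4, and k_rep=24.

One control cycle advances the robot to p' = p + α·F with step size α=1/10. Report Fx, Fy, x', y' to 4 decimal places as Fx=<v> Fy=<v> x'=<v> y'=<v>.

F_att = 1/4·(g−p) = 1/4·(4,-1) = (1.0000,-0.2500)
o1: d²=18 ≤ ρ²=19; F_rep = 24·(3,3)/18² = (0.2222,0.2222)
o2: d²=229 > ρ²=19 → inactive
F = F_att + ΣF_rep = (1.2222,-0.0278)
p' = p + 1/10·F = (-4.8778,9.9972)

Fx=1.2222 Fy=-0.0278 x'=-4.8778 y'=9.9972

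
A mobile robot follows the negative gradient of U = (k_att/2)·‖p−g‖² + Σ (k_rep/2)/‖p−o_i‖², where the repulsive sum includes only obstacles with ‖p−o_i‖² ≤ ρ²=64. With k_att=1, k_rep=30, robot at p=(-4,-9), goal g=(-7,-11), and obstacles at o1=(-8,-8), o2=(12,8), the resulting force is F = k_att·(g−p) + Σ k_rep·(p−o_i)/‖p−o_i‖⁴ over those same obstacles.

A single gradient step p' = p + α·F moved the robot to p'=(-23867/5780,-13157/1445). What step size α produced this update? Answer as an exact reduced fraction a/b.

α = 1/20

F_att = 1·(g−p) = 1·(-3,-2) = (-3.0000,-2.0000)
o1: d²=17 ≤ ρ²=64; F_rep = 30·(4,-1)/17² = (0.4152,-0.1038)
o2: d²=545 > ρ²=64 → inactive
F = F_att + ΣF_rep = (-2.5848,-2.1038)
Δp = p'−p = (-0.1292,-0.1052); α = Δx/Fx = (-747/5780) / (-747/289) = 1/20
check: Δy/Fy = (-152/1445) / (-608/289) = 1/20 ✓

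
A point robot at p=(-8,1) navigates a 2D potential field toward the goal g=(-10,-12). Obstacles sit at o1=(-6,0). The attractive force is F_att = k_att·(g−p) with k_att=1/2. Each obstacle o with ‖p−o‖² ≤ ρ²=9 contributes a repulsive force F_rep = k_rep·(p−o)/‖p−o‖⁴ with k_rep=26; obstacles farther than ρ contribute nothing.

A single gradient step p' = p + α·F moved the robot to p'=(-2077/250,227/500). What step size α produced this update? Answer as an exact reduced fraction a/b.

F_att = 1/2·(g−p) = 1/2·(-2,-13) = (-1.0000,-6.5000)
o1: d²=5 ≤ ρ²=9; F_rep = 26·(-2,1)/5² = (-2.0800,1.0400)
F = F_att + ΣF_rep = (-3.0800,-5.4600)
Δp = p'−p = (-0.3080,-0.5460); α = Δx/Fx = (-77/250) / (-77/25) = 1/10
check: Δy/Fy = (-273/500) / (-273/50) = 1/10 ✓

α = 1/10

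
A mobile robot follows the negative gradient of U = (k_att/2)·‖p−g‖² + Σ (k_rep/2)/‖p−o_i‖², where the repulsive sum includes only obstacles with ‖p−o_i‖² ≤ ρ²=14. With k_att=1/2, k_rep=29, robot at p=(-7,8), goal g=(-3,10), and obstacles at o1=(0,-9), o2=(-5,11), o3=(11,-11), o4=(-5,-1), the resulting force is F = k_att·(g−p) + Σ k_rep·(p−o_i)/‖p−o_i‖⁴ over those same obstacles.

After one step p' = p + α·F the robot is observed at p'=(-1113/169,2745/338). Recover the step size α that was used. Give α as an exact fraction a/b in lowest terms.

F_att = 1/2·(g−p) = 1/2·(4,2) = (2.0000,1.0000)
o1: d²=338 > ρ²=14 → inactive
o2: d²=13 ≤ ρ²=14; F_rep = 29·(-2,-3)/13² = (-0.3432,-0.5148)
o3: d²=685 > ρ²=14 → inactive
o4: d²=85 > ρ²=14 → inactive
F = F_att + ΣF_rep = (1.6568,0.4852)
Δp = p'−p = (0.4142,0.1213); α = Δx/Fx = (70/169) / (280/169) = 1/4
check: Δy/Fy = (41/338) / (82/169) = 1/4 ✓

α = 1/4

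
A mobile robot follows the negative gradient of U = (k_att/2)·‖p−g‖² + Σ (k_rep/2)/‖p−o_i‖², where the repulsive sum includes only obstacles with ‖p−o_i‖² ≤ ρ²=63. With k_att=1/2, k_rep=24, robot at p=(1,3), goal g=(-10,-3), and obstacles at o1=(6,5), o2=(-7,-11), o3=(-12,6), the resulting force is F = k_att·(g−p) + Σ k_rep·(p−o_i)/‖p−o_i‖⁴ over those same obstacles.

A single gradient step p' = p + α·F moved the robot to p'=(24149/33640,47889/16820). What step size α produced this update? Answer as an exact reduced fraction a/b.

F_att = 1/2·(g−p) = 1/2·(-11,-6) = (-5.5000,-3.0000)
o1: d²=29 ≤ ρ²=63; F_rep = 24·(-5,-2)/29² = (-0.1427,-0.0571)
o2: d²=260 > ρ²=63 → inactive
o3: d²=178 > ρ²=63 → inactive
F = F_att + ΣF_rep = (-5.6427,-3.0571)
Δp = p'−p = (-0.2821,-0.1529); α = Δx/Fx = (-9491/33640) / (-9491/1682) = 1/20
check: Δy/Fy = (-2571/16820) / (-2571/841) = 1/20 ✓

α = 1/20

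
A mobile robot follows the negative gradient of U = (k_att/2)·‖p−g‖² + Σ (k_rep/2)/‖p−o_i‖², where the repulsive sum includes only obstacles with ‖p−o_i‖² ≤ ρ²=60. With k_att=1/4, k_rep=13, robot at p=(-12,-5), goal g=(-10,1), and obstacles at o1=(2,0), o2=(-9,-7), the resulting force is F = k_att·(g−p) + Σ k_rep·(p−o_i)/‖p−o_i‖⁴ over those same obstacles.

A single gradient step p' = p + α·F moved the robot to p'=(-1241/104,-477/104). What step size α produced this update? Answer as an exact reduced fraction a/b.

F_att = 1/4·(g−p) = 1/4·(2,6) = (0.5000,1.5000)
o1: d²=221 > ρ²=60 → inactive
o2: d²=13 ≤ ρ²=60; F_rep = 13·(-3,2)/13² = (-0.2308,0.1538)
F = F_att + ΣF_rep = (0.2692,1.6538)
Δp = p'−p = (0.0673,0.4135); α = Δx/Fx = (7/104) / (7/26) = 1/4
check: Δy/Fy = (43/104) / (43/26) = 1/4 ✓

α = 1/4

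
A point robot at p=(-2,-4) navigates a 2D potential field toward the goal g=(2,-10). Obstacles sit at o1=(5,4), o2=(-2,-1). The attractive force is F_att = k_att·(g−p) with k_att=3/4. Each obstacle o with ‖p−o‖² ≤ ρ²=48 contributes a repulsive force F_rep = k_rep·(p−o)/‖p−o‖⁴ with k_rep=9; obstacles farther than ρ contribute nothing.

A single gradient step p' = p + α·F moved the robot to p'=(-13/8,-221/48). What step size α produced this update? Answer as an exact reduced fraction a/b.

F_att = 3/4·(g−p) = 3/4·(4,-6) = (3.0000,-4.5000)
o1: d²=113 > ρ²=48 → inactive
o2: d²=9 ≤ ρ²=48; F_rep = 9·(0,-3)/9² = (0.0000,-0.3333)
F = F_att + ΣF_rep = (3.0000,-4.8333)
Δp = p'−p = (0.3750,-0.6042); α = Δx/Fx = (3/8) / (3) = 1/8
check: Δy/Fy = (-29/48) / (-29/6) = 1/8 ✓

α = 1/8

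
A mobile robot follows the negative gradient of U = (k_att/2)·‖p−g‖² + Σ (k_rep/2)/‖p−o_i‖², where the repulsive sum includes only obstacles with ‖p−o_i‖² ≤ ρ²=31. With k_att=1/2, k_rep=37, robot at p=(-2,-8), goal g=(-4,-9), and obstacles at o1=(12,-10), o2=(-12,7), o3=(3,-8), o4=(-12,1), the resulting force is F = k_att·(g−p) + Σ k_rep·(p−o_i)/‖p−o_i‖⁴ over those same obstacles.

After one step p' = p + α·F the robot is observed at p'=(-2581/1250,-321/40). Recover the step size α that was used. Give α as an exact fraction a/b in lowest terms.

F_att = 1/2·(g−p) = 1/2·(-2,-1) = (-1.0000,-0.5000)
o1: d²=200 > ρ²=31 → inactive
o2: d²=325 > ρ²=31 → inactive
o3: d²=25 ≤ ρ²=31; F_rep = 37·(-5,0)/25² = (-0.2960,0.0000)
o4: d²=181 > ρ²=31 → inactive
F = F_att + ΣF_rep = (-1.2960,-0.5000)
Δp = p'−p = (-0.0648,-0.0250); α = Δx/Fx = (-81/1250) / (-162/125) = 1/20
check: Δy/Fy = (-1/40) / (-1/2) = 1/20 ✓

α = 1/20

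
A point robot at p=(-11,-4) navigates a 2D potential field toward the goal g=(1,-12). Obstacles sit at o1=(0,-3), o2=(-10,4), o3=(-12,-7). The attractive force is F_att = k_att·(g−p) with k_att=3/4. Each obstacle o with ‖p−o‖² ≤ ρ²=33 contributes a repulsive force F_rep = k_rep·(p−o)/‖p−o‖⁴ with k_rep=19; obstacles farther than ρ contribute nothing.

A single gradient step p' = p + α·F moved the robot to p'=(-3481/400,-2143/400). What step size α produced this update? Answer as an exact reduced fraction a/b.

F_att = 3/4·(g−p) = 3/4·(12,-8) = (9.0000,-6.0000)
o1: d²=122 > ρ²=33 → inactive
o2: d²=65 > ρ²=33 → inactive
o3: d²=10 ≤ ρ²=33; F_rep = 19·(1,3)/10² = (0.1900,0.5700)
F = F_att + ΣF_rep = (9.1900,-5.4300)
Δp = p'−p = (2.2975,-1.3575); α = Δx/Fx = (919/400) / (919/100) = 1/4
check: Δy/Fy = (-543/400) / (-543/100) = 1/4 ✓

α = 1/4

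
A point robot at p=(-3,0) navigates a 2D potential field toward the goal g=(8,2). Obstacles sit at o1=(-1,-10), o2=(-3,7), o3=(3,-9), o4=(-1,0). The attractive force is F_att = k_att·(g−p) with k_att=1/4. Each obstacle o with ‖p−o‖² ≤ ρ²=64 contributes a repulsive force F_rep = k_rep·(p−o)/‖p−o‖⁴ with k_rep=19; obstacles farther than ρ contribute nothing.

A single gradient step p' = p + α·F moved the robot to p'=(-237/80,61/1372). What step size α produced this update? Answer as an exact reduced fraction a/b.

α = 1/10

F_att = 1/4·(g−p) = 1/4·(11,2) = (2.7500,0.5000)
o1: d²=104 > ρ²=64 → inactive
o2: d²=49 ≤ ρ²=64; F_rep = 19·(0,-7)/49² = (0.0000,-0.0554)
o3: d²=117 > ρ²=64 → inactive
o4: d²=4 ≤ ρ²=64; F_rep = 19·(-2,0)/4² = (-2.3750,0.0000)
F = F_att + ΣF_rep = (0.3750,0.4446)
Δp = p'−p = (0.0375,0.0445); α = Δx/Fx = (3/80) / (3/8) = 1/10
check: Δy/Fy = (61/1372) / (305/686) = 1/10 ✓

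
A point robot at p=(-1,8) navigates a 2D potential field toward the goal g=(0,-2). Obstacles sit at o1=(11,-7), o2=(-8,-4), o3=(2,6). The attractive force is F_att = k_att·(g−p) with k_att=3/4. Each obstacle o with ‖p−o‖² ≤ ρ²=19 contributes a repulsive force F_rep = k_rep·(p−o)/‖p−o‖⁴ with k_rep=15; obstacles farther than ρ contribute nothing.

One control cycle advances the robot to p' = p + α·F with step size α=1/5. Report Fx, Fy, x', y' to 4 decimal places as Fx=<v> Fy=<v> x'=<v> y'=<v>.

Fx=0.4837 Fy=-7.3225 x'=-0.9033 y'=6.5355

F_att = 3/4·(g−p) = 3/4·(1,-10) = (0.7500,-7.5000)
o1: d²=369 > ρ²=19 → inactive
o2: d²=193 > ρ²=19 → inactive
o3: d²=13 ≤ ρ²=19; F_rep = 15·(-3,2)/13² = (-0.2663,0.1775)
F = F_att + ΣF_rep = (0.4837,-7.3225)
p' = p + 1/5·F = (-0.9033,6.5355)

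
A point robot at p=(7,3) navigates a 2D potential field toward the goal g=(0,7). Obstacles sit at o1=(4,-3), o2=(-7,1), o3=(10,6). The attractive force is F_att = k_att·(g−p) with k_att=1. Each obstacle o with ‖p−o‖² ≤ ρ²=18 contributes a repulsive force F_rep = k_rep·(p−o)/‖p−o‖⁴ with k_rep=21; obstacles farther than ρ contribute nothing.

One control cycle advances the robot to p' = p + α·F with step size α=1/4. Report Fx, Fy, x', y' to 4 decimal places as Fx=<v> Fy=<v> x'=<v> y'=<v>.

F_att = 1·(g−p) = 1·(-7,4) = (-7.0000,4.0000)
o1: d²=45 > ρ²=18 → inactive
o2: d²=200 > ρ²=18 → inactive
o3: d²=18 ≤ ρ²=18; F_rep = 21·(-3,-3)/18² = (-0.1944,-0.1944)
F = F_att + ΣF_rep = (-7.1944,3.8056)
p' = p + 1/4·F = (5.2014,3.9514)

Fx=-7.1944 Fy=3.8056 x'=5.2014 y'=3.9514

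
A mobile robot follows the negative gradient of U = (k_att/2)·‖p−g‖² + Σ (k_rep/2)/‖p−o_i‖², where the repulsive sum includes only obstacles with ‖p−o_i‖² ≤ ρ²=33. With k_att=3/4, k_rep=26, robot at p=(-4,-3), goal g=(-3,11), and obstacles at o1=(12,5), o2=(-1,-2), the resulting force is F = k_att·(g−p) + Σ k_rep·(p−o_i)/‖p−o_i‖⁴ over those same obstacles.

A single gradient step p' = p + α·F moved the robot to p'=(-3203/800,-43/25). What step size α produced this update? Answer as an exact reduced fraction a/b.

α = 1/8

F_att = 3/4·(g−p) = 3/4·(1,14) = (0.7500,10.5000)
o1: d²=320 > ρ²=33 → inactive
o2: d²=10 ≤ ρ²=33; F_rep = 26·(-3,-1)/10² = (-0.7800,-0.2600)
F = F_att + ΣF_rep = (-0.0300,10.2400)
Δp = p'−p = (-0.0037,1.2800); α = Δx/Fx = (-3/800) / (-3/100) = 1/8
check: Δy/Fy = (32/25) / (256/25) = 1/8 ✓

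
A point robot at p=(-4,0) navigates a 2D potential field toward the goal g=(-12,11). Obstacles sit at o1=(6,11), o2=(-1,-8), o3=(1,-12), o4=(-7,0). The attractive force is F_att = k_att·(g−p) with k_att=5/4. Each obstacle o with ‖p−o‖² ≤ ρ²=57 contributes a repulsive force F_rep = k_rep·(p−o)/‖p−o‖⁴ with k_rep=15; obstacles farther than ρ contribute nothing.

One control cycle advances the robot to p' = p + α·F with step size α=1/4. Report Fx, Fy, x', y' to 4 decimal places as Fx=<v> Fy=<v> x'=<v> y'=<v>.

Fx=-9.4444 Fy=13.7500 x'=-6.3611 y'=3.4375

F_att = 5/4·(g−p) = 5/4·(-8,11) = (-10.0000,13.7500)
o1: d²=221 > ρ²=57 → inactive
o2: d²=73 > ρ²=57 → inactive
o3: d²=169 > ρ²=57 → inactive
o4: d²=9 ≤ ρ²=57; F_rep = 15·(3,0)/9² = (0.5556,0.0000)
F = F_att + ΣF_rep = (-9.4444,13.7500)
p' = p + 1/4·F = (-6.3611,3.4375)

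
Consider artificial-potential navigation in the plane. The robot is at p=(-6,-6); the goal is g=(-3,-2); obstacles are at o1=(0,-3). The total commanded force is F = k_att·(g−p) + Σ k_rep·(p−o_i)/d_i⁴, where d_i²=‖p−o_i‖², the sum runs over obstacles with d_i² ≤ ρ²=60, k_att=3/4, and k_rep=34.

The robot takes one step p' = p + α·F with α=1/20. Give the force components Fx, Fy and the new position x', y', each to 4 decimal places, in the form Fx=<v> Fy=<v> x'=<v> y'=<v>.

Fx=2.1493 Fy=2.9496 x'=-5.8925 y'=-5.8525

F_att = 3/4·(g−p) = 3/4·(3,4) = (2.2500,3.0000)
o1: d²=45 ≤ ρ²=60; F_rep = 34·(-6,-3)/45² = (-0.1007,-0.0504)
F = F_att + ΣF_rep = (2.1493,2.9496)
p' = p + 1/20·F = (-5.8925,-5.8525)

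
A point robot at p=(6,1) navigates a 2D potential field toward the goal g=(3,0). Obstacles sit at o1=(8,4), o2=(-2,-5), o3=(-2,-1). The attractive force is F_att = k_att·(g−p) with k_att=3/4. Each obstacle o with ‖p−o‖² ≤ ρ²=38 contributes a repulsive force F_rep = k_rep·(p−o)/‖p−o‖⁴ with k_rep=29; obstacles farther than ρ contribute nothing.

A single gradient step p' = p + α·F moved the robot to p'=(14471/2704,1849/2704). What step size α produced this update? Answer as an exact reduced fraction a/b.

α = 1/4

F_att = 3/4·(g−p) = 3/4·(-3,-1) = (-2.2500,-0.7500)
o1: d²=13 ≤ ρ²=38; F_rep = 29·(-2,-3)/13² = (-0.3432,-0.5148)
o2: d²=100 > ρ²=38 → inactive
o3: d²=68 > ρ²=38 → inactive
F = F_att + ΣF_rep = (-2.5932,-1.2648)
Δp = p'−p = (-0.6483,-0.3162); α = Δx/Fx = (-1753/2704) / (-1753/676) = 1/4
check: Δy/Fy = (-855/2704) / (-855/676) = 1/4 ✓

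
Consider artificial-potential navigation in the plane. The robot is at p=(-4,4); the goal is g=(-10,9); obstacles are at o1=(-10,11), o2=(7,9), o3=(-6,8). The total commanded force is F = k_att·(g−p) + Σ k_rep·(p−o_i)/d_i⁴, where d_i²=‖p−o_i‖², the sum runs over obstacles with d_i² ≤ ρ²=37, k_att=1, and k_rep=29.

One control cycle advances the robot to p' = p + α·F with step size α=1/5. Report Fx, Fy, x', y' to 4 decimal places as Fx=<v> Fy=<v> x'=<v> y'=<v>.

Fx=-5.8550 Fy=4.7100 x'=-5.1710 y'=4.9420

F_att = 1·(g−p) = 1·(-6,5) = (-6.0000,5.0000)
o1: d²=85 > ρ²=37 → inactive
o2: d²=146 > ρ²=37 → inactive
o3: d²=20 ≤ ρ²=37; F_rep = 29·(2,-4)/20² = (0.1450,-0.2900)
F = F_att + ΣF_rep = (-5.8550,4.7100)
p' = p + 1/5·F = (-5.1710,4.9420)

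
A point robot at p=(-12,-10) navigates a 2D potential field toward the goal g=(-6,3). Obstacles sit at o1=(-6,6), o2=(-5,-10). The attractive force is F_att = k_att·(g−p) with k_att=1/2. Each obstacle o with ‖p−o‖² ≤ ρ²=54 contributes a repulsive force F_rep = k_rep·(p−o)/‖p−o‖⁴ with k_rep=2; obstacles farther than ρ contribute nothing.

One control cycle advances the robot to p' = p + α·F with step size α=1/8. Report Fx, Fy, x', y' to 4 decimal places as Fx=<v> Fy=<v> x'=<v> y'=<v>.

F_att = 1/2·(g−p) = 1/2·(6,13) = (3.0000,6.5000)
o1: d²=292 > ρ²=54 → inactive
o2: d²=49 ≤ ρ²=54; F_rep = 2·(-7,0)/49² = (-0.0058,0.0000)
F = F_att + ΣF_rep = (2.9942,6.5000)
p' = p + 1/8·F = (-11.6257,-9.1875)

Fx=2.9942 Fy=6.5000 x'=-11.6257 y'=-9.1875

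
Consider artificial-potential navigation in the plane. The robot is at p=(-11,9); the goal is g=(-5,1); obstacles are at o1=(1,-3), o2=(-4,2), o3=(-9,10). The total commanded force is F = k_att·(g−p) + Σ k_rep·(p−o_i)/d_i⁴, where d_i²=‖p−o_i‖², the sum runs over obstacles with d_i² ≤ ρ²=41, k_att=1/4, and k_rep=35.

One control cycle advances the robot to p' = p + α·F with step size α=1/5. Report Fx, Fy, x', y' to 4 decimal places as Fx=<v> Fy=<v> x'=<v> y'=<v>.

Fx=-1.3000 Fy=-3.4000 x'=-11.2600 y'=8.3200

F_att = 1/4·(g−p) = 1/4·(6,-8) = (1.5000,-2.0000)
o1: d²=288 > ρ²=41 → inactive
o2: d²=98 > ρ²=41 → inactive
o3: d²=5 ≤ ρ²=41; F_rep = 35·(-2,-1)/5² = (-2.8000,-1.4000)
F = F_att + ΣF_rep = (-1.3000,-3.4000)
p' = p + 1/5·F = (-11.2600,8.3200)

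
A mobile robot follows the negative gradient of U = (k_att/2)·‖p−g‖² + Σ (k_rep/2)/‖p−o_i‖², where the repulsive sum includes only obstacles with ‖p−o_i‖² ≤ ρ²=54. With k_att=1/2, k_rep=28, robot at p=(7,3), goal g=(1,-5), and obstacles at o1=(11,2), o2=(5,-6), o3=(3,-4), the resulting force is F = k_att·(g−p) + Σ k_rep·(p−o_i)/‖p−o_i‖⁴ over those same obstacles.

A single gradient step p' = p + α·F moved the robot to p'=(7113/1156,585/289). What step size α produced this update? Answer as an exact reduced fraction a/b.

F_att = 1/2·(g−p) = 1/2·(-6,-8) = (-3.0000,-4.0000)
o1: d²=17 ≤ ρ²=54; F_rep = 28·(-4,1)/17² = (-0.3875,0.0969)
o2: d²=85 > ρ²=54 → inactive
o3: d²=65 > ρ²=54 → inactive
F = F_att + ΣF_rep = (-3.3875,-3.9031)
Δp = p'−p = (-0.8469,-0.9758); α = Δx/Fx = (-979/1156) / (-979/289) = 1/4
check: Δy/Fy = (-282/289) / (-1128/289) = 1/4 ✓

α = 1/4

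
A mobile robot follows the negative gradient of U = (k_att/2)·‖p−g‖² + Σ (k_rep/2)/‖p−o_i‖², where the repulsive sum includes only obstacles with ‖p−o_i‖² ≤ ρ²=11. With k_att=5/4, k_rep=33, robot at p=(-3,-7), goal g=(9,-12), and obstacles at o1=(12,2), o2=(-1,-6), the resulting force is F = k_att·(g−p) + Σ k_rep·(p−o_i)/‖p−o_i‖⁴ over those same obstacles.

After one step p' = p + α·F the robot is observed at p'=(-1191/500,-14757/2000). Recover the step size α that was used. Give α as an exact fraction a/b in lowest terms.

α = 1/20

F_att = 5/4·(g−p) = 5/4·(12,-5) = (15.0000,-6.2500)
o1: d²=306 > ρ²=11 → inactive
o2: d²=5 ≤ ρ²=11; F_rep = 33·(-2,-1)/5² = (-2.6400,-1.3200)
F = F_att + ΣF_rep = (12.3600,-7.5700)
Δp = p'−p = (0.6180,-0.3785); α = Δx/Fx = (309/500) / (309/25) = 1/20
check: Δy/Fy = (-757/2000) / (-757/100) = 1/20 ✓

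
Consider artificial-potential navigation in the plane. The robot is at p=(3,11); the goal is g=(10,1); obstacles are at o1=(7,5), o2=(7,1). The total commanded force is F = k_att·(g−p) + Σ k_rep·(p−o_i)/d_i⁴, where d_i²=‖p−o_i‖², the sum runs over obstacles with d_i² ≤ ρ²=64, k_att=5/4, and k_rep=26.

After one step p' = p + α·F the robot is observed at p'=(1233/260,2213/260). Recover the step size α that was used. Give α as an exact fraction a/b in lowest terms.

α = 1/5

F_att = 5/4·(g−p) = 5/4·(7,-10) = (8.7500,-12.5000)
o1: d²=52 ≤ ρ²=64; F_rep = 26·(-4,6)/52² = (-0.0385,0.0577)
o2: d²=116 > ρ²=64 → inactive
F = F_att + ΣF_rep = (8.7115,-12.4423)
Δp = p'−p = (1.7423,-2.4885); α = Δx/Fx = (453/260) / (453/52) = 1/5
check: Δy/Fy = (-647/260) / (-647/52) = 1/5 ✓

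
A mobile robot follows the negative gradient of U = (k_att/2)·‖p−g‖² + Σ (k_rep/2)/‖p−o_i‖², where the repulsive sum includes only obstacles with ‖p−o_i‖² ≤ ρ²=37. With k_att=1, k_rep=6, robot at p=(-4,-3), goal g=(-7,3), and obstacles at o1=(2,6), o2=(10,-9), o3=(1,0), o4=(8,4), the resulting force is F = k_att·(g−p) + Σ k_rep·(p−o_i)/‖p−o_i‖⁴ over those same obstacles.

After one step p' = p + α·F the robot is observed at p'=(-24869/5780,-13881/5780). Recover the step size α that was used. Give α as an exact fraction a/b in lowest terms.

F_att = 1·(g−p) = 1·(-3,6) = (-3.0000,6.0000)
o1: d²=117 > ρ²=37 → inactive
o2: d²=232 > ρ²=37 → inactive
o3: d²=34 ≤ ρ²=37; F_rep = 6·(-5,-3)/34² = (-0.0260,-0.0156)
o4: d²=193 > ρ²=37 → inactive
F = F_att + ΣF_rep = (-3.0260,5.9844)
Δp = p'−p = (-0.3026,0.5984); α = Δx/Fx = (-1749/5780) / (-1749/578) = 1/10
check: Δy/Fy = (3459/5780) / (3459/578) = 1/10 ✓

α = 1/10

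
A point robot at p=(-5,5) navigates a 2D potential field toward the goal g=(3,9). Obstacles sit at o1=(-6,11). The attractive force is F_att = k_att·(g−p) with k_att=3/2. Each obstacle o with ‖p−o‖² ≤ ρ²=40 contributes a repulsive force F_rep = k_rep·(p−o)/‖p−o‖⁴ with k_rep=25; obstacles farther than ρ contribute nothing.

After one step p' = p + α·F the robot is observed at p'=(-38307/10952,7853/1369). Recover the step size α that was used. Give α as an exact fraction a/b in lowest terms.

α = 1/8

F_att = 3/2·(g−p) = 3/2·(8,4) = (12.0000,6.0000)
o1: d²=37 ≤ ρ²=40; F_rep = 25·(1,-6)/37² = (0.0183,-0.1096)
F = F_att + ΣF_rep = (12.0183,5.8904)
Δp = p'−p = (1.5023,0.7363); α = Δx/Fx = (16453/10952) / (16453/1369) = 1/8
check: Δy/Fy = (1008/1369) / (8064/1369) = 1/8 ✓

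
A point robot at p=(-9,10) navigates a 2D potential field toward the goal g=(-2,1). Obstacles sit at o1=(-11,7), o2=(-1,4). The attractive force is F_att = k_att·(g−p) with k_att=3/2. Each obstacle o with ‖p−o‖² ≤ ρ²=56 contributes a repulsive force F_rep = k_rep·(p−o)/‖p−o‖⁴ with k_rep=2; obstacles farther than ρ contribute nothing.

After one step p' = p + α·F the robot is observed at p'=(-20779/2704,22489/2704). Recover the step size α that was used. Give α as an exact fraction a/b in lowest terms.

α = 1/8

F_att = 3/2·(g−p) = 3/2·(7,-9) = (10.5000,-13.5000)
o1: d²=13 ≤ ρ²=56; F_rep = 2·(2,3)/13² = (0.0237,0.0355)
o2: d²=100 > ρ²=56 → inactive
F = F_att + ΣF_rep = (10.5237,-13.4645)
Δp = p'−p = (1.3155,-1.6831); α = Δx/Fx = (3557/2704) / (3557/338) = 1/8
check: Δy/Fy = (-4551/2704) / (-4551/338) = 1/8 ✓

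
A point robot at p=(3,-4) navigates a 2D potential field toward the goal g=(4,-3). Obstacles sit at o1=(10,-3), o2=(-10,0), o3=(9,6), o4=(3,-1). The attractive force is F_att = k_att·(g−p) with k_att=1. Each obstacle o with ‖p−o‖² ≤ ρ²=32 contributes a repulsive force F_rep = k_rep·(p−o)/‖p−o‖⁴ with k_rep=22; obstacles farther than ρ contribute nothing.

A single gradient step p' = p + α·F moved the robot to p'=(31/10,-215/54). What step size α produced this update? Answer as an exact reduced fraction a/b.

α = 1/10

F_att = 1·(g−p) = 1·(1,1) = (1.0000,1.0000)
o1: d²=50 > ρ²=32 → inactive
o2: d²=185 > ρ²=32 → inactive
o3: d²=136 > ρ²=32 → inactive
o4: d²=9 ≤ ρ²=32; F_rep = 22·(0,-3)/9² = (0.0000,-0.8148)
F = F_att + ΣF_rep = (1.0000,0.1852)
Δp = p'−p = (0.1000,0.0185); α = Δx/Fx = (1/10) / (1) = 1/10
check: Δy/Fy = (1/54) / (5/27) = 1/10 ✓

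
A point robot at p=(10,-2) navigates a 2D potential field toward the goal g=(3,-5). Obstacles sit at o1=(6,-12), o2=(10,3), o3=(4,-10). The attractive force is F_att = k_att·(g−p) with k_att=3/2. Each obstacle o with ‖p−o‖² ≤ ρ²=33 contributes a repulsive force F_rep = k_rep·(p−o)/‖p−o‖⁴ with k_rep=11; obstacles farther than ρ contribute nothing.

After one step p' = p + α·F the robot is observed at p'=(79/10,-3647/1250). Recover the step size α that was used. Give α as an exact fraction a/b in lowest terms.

F_att = 3/2·(g−p) = 3/2·(-7,-3) = (-10.5000,-4.5000)
o1: d²=116 > ρ²=33 → inactive
o2: d²=25 ≤ ρ²=33; F_rep = 11·(0,-5)/25² = (0.0000,-0.0880)
o3: d²=100 > ρ²=33 → inactive
F = F_att + ΣF_rep = (-10.5000,-4.5880)
Δp = p'−p = (-2.1000,-0.9176); α = Δx/Fx = (-21/10) / (-21/2) = 1/5
check: Δy/Fy = (-1147/1250) / (-1147/250) = 1/5 ✓

α = 1/5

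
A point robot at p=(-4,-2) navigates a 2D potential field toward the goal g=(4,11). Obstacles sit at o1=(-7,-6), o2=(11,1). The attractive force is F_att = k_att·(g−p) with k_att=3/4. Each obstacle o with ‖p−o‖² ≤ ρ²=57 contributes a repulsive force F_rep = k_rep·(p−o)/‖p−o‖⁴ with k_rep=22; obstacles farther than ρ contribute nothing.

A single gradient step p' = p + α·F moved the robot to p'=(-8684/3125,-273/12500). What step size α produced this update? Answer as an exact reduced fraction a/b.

α = 1/5

F_att = 3/4·(g−p) = 3/4·(8,13) = (6.0000,9.7500)
o1: d²=25 ≤ ρ²=57; F_rep = 22·(3,4)/25² = (0.1056,0.1408)
o2: d²=234 > ρ²=57 → inactive
F = F_att + ΣF_rep = (6.1056,9.8908)
Δp = p'−p = (1.2211,1.9782); α = Δx/Fx = (3816/3125) / (3816/625) = 1/5
check: Δy/Fy = (24727/12500) / (24727/2500) = 1/5 ✓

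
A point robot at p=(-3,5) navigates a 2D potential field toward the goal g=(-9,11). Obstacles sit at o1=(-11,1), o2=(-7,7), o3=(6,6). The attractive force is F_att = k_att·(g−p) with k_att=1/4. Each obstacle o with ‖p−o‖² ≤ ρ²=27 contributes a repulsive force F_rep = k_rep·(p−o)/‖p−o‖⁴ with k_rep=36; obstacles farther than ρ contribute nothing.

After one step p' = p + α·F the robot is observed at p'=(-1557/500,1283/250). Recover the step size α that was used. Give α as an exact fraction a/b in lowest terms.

F_att = 1/4·(g−p) = 1/4·(-6,6) = (-1.5000,1.5000)
o1: d²=80 > ρ²=27 → inactive
o2: d²=20 ≤ ρ²=27; F_rep = 36·(4,-2)/20² = (0.3600,-0.1800)
o3: d²=82 > ρ²=27 → inactive
F = F_att + ΣF_rep = (-1.1400,1.3200)
Δp = p'−p = (-0.1140,0.1320); α = Δx/Fx = (-57/500) / (-57/50) = 1/10
check: Δy/Fy = (33/250) / (33/25) = 1/10 ✓

α = 1/10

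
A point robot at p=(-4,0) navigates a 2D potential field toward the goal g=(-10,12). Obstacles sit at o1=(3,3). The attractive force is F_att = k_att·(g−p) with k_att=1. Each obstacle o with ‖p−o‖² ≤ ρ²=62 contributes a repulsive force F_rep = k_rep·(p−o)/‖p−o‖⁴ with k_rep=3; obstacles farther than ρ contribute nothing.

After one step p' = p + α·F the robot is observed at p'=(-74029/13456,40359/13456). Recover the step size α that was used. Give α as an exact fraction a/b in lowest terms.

F_att = 1·(g−p) = 1·(-6,12) = (-6.0000,12.0000)
o1: d²=58 ≤ ρ²=62; F_rep = 3·(-7,-3)/58² = (-0.0062,-0.0027)
F = F_att + ΣF_rep = (-6.0062,11.9973)
Δp = p'−p = (-1.5016,2.9993); α = Δx/Fx = (-20205/13456) / (-20205/3364) = 1/4
check: Δy/Fy = (40359/13456) / (40359/3364) = 1/4 ✓

α = 1/4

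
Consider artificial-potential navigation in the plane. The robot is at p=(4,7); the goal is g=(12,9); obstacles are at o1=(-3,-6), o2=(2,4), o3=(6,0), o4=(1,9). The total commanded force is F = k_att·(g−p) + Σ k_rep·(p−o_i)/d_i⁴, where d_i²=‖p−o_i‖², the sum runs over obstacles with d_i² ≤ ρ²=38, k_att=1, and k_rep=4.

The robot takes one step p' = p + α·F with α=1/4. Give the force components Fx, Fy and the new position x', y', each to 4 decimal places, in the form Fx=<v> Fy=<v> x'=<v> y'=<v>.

F_att = 1·(g−p) = 1·(8,2) = (8.0000,2.0000)
o1: d²=218 > ρ²=38 → inactive
o2: d²=13 ≤ ρ²=38; F_rep = 4·(2,3)/13² = (0.0473,0.0710)
o3: d²=53 > ρ²=38 → inactive
o4: d²=13 ≤ ρ²=38; F_rep = 4·(3,-2)/13² = (0.0710,-0.0473)
F = F_att + ΣF_rep = (8.1183,2.0237)
p' = p + 1/4·F = (6.0296,7.5059)

Fx=8.1183 Fy=2.0237 x'=6.0296 y'=7.5059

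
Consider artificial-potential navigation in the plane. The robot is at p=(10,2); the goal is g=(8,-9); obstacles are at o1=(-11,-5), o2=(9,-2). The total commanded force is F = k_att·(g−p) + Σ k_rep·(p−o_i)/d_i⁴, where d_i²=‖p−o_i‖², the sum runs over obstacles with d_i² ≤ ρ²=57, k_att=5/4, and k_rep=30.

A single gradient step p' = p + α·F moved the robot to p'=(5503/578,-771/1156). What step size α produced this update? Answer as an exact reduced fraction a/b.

α = 1/5

F_att = 5/4·(g−p) = 5/4·(-2,-11) = (-2.5000,-13.7500)
o1: d²=490 > ρ²=57 → inactive
o2: d²=17 ≤ ρ²=57; F_rep = 30·(1,4)/17² = (0.1038,0.4152)
F = F_att + ΣF_rep = (-2.3962,-13.3348)
Δp = p'−p = (-0.4792,-2.6670); α = Δx/Fx = (-277/578) / (-1385/578) = 1/5
check: Δy/Fy = (-3083/1156) / (-15415/1156) = 1/5 ✓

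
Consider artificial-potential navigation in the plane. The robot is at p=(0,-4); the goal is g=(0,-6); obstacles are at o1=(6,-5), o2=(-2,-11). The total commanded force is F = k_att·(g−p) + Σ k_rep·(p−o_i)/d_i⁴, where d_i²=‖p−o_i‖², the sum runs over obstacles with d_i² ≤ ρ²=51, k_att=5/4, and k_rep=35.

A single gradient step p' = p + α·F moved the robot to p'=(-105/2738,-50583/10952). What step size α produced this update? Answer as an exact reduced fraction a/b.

F_att = 5/4·(g−p) = 5/4·(0,-2) = (0.0000,-2.5000)
o1: d²=37 ≤ ρ²=51; F_rep = 35·(-6,1)/37² = (-0.1534,0.0256)
o2: d²=53 > ρ²=51 → inactive
F = F_att + ΣF_rep = (-0.1534,-2.4744)
Δp = p'−p = (-0.0383,-0.6186); α = Δx/Fx = (-105/2738) / (-210/1369) = 1/4
check: Δy/Fy = (-6775/10952) / (-6775/2738) = 1/4 ✓

α = 1/4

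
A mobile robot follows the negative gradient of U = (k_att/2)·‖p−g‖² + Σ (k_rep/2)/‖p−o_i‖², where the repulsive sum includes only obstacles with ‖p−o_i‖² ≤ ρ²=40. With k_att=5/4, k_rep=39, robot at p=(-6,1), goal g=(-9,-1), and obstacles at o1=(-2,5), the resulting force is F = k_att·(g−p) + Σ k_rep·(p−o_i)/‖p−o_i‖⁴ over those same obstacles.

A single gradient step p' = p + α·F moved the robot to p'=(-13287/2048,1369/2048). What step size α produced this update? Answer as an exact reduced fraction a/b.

F_att = 5/4·(g−p) = 5/4·(-3,-2) = (-3.7500,-2.5000)
o1: d²=32 ≤ ρ²=40; F_rep = 39·(-4,-4)/32² = (-0.1523,-0.1523)
F = F_att + ΣF_rep = (-3.9023,-2.6523)
Δp = p'−p = (-0.4878,-0.3315); α = Δx/Fx = (-999/2048) / (-999/256) = 1/8
check: Δy/Fy = (-679/2048) / (-679/256) = 1/8 ✓

α = 1/8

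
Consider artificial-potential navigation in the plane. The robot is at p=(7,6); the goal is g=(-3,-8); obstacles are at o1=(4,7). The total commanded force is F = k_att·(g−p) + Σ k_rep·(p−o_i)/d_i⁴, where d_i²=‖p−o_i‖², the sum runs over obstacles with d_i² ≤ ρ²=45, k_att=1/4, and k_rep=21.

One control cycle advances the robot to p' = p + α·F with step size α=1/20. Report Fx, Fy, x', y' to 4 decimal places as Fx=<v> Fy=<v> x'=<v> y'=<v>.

Fx=-1.8700 Fy=-3.7100 x'=6.9065 y'=5.8145

F_att = 1/4·(g−p) = 1/4·(-10,-14) = (-2.5000,-3.5000)
o1: d²=10 ≤ ρ²=45; F_rep = 21·(3,-1)/10² = (0.6300,-0.2100)
F = F_att + ΣF_rep = (-1.8700,-3.7100)
p' = p + 1/20·F = (6.9065,5.8145)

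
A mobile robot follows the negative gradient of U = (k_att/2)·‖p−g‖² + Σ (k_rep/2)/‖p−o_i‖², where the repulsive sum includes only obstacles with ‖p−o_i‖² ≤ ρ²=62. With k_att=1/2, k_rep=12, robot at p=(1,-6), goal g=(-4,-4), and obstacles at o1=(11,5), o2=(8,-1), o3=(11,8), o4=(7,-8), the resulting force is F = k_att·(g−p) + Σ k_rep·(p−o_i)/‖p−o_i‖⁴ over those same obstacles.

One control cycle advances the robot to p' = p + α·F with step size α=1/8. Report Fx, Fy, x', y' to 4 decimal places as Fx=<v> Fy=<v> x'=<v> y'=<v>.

F_att = 1/2·(g−p) = 1/2·(-5,2) = (-2.5000,1.0000)
o1: d²=221 > ρ²=62 → inactive
o2: d²=74 > ρ²=62 → inactive
o3: d²=296 > ρ²=62 → inactive
o4: d²=40 ≤ ρ²=62; F_rep = 12·(-6,2)/40² = (-0.0450,0.0150)
F = F_att + ΣF_rep = (-2.5450,1.0150)
p' = p + 1/8·F = (0.6819,-5.8731)

Fx=-2.5450 Fy=1.0150 x'=0.6819 y'=-5.8731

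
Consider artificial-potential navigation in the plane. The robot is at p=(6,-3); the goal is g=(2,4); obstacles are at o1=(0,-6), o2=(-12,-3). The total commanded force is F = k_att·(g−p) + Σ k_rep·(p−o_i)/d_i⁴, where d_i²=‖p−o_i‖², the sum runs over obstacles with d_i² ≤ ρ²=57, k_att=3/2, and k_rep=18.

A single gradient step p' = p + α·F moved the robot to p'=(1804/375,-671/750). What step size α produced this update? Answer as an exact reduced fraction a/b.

α = 1/5

F_att = 3/2·(g−p) = 3/2·(-4,7) = (-6.0000,10.5000)
o1: d²=45 ≤ ρ²=57; F_rep = 18·(6,3)/45² = (0.0533,0.0267)
o2: d²=324 > ρ²=57 → inactive
F = F_att + ΣF_rep = (-5.9467,10.5267)
Δp = p'−p = (-1.1893,2.1053); α = Δx/Fx = (-446/375) / (-446/75) = 1/5
check: Δy/Fy = (1579/750) / (1579/150) = 1/5 ✓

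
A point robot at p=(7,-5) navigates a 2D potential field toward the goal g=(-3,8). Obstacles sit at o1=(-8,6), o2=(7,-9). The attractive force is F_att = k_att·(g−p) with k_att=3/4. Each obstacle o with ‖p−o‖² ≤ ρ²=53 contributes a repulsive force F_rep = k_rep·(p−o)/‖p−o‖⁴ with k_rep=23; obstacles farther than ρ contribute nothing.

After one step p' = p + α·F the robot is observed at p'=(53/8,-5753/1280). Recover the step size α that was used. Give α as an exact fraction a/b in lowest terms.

α = 1/20

F_att = 3/4·(g−p) = 3/4·(-10,13) = (-7.5000,9.7500)
o1: d²=346 > ρ²=53 → inactive
o2: d²=16 ≤ ρ²=53; F_rep = 23·(0,4)/16² = (0.0000,0.3594)
F = F_att + ΣF_rep = (-7.5000,10.1094)
Δp = p'−p = (-0.3750,0.5055); α = Δx/Fx = (-3/8) / (-15/2) = 1/20
check: Δy/Fy = (647/1280) / (647/64) = 1/20 ✓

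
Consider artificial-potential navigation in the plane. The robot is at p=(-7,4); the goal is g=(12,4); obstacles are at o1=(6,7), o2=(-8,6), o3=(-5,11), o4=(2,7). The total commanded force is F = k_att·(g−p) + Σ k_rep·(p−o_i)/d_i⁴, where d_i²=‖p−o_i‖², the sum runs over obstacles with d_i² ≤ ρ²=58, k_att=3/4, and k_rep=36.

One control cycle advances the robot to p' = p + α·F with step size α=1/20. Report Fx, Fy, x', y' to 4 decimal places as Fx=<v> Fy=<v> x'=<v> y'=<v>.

Fx=15.6644 Fy=-2.9697 x'=-6.2168 y'=3.8515

F_att = 3/4·(g−p) = 3/4·(19,0) = (14.2500,0.0000)
o1: d²=178 > ρ²=58 → inactive
o2: d²=5 ≤ ρ²=58; F_rep = 36·(1,-2)/5² = (1.4400,-2.8800)
o3: d²=53 ≤ ρ²=58; F_rep = 36·(-2,-7)/53² = (-0.0256,-0.0897)
o4: d²=90 > ρ²=58 → inactive
F = F_att + ΣF_rep = (15.6644,-2.9697)
p' = p + 1/20·F = (-6.2168,3.8515)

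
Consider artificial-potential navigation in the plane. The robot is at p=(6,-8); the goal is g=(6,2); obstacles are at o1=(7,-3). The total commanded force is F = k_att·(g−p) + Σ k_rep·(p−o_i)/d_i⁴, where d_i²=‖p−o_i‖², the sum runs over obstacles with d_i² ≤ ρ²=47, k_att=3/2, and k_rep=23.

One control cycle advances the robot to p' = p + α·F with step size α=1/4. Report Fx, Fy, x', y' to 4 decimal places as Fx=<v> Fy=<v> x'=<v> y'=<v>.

Fx=-0.0340 Fy=14.8299 x'=5.9915 y'=-4.2925

F_att = 3/2·(g−p) = 3/2·(0,10) = (0.0000,15.0000)
o1: d²=26 ≤ ρ²=47; F_rep = 23·(-1,-5)/26² = (-0.0340,-0.1701)
F = F_att + ΣF_rep = (-0.0340,14.8299)
p' = p + 1/4·F = (5.9915,-4.2925)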